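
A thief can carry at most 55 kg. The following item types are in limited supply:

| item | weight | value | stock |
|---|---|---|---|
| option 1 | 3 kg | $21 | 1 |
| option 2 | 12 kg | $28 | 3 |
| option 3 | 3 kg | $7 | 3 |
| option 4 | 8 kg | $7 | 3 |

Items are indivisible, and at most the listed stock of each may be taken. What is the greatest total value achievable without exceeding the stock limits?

Best selections within weight 55 and stock limits:
- 1×option 1 + 3×option 2 + 3×option 3: weight 48, value 126
- 1×option 1 + 3×option 2 + 2×option 3 + 1×option 4: weight 53, value 126
Best: $126.

$126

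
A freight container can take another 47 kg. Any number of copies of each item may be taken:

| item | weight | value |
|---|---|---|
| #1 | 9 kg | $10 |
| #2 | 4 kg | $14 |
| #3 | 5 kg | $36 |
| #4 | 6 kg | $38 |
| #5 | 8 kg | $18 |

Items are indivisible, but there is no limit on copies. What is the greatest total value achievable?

$328

Best value-per-unit is #3 at 36/5; filling with it alone gives 9×36 = 324.
Optimal mix: 7×#3 + 2×#4 → weight 47, value 328.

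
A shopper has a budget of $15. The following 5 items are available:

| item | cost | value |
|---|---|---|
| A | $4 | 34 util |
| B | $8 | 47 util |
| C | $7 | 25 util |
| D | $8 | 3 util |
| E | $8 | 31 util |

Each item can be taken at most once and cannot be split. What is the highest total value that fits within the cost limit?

This is a 0/1 knapsack; check combinations near the capacity.
- A+B: cost 4+8=12, value 34+47=81
- B+C: cost 8+7=15, value 47+25=72
- A+E: cost 4+8=12, value 34+31=65
- A+C: cost 4+7=11, value 34+25=59
Best: 81 util.

81 util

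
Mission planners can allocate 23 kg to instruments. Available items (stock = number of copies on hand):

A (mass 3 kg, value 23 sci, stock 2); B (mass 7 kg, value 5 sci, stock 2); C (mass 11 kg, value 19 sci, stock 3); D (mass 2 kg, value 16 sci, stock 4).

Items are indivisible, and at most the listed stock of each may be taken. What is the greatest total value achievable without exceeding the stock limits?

Top feasible selections:
- 2×A + 1×B + 4×D: mass 21, value 115
- 2×A + 1×C + 3×D: mass 23, value 113
- 2×A + 4×D: mass 14, value 110
Best: 115 sci.

115 sci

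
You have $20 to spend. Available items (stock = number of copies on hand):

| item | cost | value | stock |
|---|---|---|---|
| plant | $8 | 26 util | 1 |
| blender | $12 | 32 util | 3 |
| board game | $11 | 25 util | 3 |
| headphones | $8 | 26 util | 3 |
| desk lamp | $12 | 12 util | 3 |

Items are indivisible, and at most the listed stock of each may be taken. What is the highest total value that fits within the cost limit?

Best selections within cost 20 and stock limits:
- 1×blender + 1×headphones: cost 20, value 58
- 1×plant + 1×blender: cost 20, value 58
- 2×headphones: cost 16, value 52
- 1×plant + 1×headphones: cost 16, value 52
Best: 58 util.

58 util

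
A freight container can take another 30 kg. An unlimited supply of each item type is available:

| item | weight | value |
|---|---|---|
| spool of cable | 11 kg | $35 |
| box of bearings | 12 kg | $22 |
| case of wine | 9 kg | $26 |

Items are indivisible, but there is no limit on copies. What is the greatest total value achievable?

$87

Best value-per-unit is spool of cable at 35/11; filling with it alone gives 2×35 = 70.
Optimal mix: 1×spool of cable + 2×case of wine → weight 29, value 87.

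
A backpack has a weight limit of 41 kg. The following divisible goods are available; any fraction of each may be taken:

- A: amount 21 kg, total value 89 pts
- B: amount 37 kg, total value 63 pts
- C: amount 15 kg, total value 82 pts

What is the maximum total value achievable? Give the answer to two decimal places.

Take in order of value per unit:
- C (82/15 per unit): all 15 → value 82, running total 82.00
- A (89/21 per unit): all 21 → value 89, running total 171.00
- B (63/37 per unit): 5 of 37 → value 5×63/37 = 8.5135, running total 179.51
Total 179.51.

179.51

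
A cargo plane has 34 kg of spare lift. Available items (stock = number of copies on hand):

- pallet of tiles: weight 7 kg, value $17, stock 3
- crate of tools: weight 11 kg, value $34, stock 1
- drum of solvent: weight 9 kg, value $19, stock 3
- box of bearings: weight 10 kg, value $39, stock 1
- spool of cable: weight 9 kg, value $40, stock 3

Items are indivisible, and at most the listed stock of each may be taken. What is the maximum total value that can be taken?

$137

Top feasible selections:
- 1×pallet of tiles + 3×spool of cable: weight 34, value 137
- 3×spool of cable: weight 27, value 120
- 1×box of bearings + 2×spool of cable: weight 28, value 119
Best: $137.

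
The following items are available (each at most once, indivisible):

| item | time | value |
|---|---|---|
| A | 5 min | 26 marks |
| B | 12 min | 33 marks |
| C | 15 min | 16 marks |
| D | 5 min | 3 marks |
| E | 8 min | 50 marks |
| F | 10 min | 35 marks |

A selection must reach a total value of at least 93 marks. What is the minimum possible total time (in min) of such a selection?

Subsets with value ≥ 93, sorted by total time:
- A+E+F: time 23, value 111
- A+B+E: time 25, value 109
- A+B+F: time 27, value 94
- A+D+E+F: time 28, value 114
Minimum time: 23 min.

23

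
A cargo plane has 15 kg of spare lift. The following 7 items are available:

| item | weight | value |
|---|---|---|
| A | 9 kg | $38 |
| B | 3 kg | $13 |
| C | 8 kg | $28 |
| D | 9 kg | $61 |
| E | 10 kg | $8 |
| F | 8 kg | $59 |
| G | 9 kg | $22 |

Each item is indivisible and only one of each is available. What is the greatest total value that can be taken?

Check high-value combinations within 15 kg:
- B+D: weight 3+9=12, value 13+61=74
- B+F: weight 3+8=11, value 13+59=72
- D: weight 9, value 61
Best: $74.

$74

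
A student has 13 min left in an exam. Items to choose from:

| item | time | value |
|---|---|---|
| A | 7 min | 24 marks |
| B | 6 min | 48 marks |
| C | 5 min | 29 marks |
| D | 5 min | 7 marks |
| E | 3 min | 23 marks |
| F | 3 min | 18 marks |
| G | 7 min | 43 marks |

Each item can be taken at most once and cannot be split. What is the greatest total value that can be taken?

91 marks

Check high-value combinations within 13 min:
- B+G: time 6+7=13, value 48+43=91
- B+E+F: time 6+3+3=12, value 48+23+18=89
- E+F+G: time 3+3+7=13, value 23+18+43=84
- B+C: time 6+5=11, value 48+29=77
Best: 91 marks.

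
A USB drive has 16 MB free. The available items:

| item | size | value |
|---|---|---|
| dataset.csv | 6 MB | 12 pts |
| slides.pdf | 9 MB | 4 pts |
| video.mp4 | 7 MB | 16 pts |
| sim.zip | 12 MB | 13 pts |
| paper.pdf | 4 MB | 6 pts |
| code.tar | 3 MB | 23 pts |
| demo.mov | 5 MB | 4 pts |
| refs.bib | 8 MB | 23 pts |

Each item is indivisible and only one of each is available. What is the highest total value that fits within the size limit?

Check high-value combinations within 16 MB:
- paper.pdf+code.tar+refs.bib: size 4+3+8=15, value 6+23+23=52
- dataset.csv+video.mp4+code.tar: size 6+7+3=16, value 12+16+23=51
- code.tar+demo.mov+refs.bib: size 3+5+8=16, value 23+4+23=50
- code.tar+refs.bib: size 3+8=11, value 23+23=46
- video.mp4+paper.pdf+code.tar: size 7+4+3=14, value 16+6+23=45
Best: 52 pts.

52 pts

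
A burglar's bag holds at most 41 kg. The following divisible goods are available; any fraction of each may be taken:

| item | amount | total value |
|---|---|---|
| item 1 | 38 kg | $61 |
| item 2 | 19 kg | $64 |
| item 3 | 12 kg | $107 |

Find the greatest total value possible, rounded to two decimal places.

Take in order of value per unit:
- item 3 (107/12 per unit): all 12 → value 107, running total 107.00
- item 2 (64/19 per unit): all 19 → value 64, running total 171.00
- item 1 (61/38 per unit): 10 of 38 → value 10×61/38 = 16.0526, running total 187.05
Total 187.05.

187.05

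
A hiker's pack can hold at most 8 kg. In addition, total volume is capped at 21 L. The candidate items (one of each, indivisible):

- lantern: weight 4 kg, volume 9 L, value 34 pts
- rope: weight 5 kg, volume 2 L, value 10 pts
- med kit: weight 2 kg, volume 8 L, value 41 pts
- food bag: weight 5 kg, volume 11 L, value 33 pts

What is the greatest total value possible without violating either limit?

Feasible sets respecting both limits:
- lantern+med kit: weight 6, volume 17, value 75
- med kit+food bag: weight 7, volume 19, value 74
- rope+med kit: weight 7, volume 10, value 51
- med kit: weight 2, volume 8, value 41
Best: 75 pts.

75 pts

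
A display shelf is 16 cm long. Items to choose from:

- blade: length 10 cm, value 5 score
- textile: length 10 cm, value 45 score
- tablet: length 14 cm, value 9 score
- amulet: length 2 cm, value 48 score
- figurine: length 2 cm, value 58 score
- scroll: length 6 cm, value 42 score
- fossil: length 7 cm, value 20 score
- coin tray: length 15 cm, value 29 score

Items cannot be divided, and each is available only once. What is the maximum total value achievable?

151 score

Check high-value combinations within 16 cm:
- textile+amulet+figurine: length 10+2+2=14, value 45+48+58=151
- amulet+figurine+scroll: length 2+2+6=10, value 48+58+42=148
- amulet+figurine+fossil: length 2+2+7=11, value 48+58+20=126
Best: 151 score.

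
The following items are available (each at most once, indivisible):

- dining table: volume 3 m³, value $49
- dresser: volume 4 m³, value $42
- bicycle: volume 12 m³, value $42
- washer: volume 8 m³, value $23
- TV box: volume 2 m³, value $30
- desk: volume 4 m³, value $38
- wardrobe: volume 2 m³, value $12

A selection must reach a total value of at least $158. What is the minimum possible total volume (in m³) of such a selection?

13

Subsets with value ≥ 158, sorted by total volume:
- dining table+dresser+TV box+desk: volume 13, value 159
- dining table+dresser+TV box+desk+wardrobe: volume 15, value 171
- dining table+dresser+washer+TV box+desk: volume 21, value 182
- dining table+dresser+washer+desk+wardrobe: volume 21, value 164
Minimum volume: 13 m³.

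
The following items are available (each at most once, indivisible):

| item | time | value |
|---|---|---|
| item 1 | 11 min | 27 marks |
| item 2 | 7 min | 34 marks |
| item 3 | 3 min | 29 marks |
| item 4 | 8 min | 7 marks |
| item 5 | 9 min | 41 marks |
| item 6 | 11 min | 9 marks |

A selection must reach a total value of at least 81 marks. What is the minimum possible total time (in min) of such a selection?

19

Subsets with value ≥ 81, sorted by total time:
- item 2+item 3+item 5: time 19, value 104
- item 1+item 2+item 3: time 21, value 90
- item 1+item 3+item 5: time 23, value 97
Minimum time: 19 min.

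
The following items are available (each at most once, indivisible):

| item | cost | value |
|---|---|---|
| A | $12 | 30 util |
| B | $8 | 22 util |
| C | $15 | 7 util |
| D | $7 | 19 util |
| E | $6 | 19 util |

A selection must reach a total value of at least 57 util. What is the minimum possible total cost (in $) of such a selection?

21

Subsets with value ≥ 57, sorted by total cost:
- B+D+E: cost 21, value 60
- A+D+E: cost 25, value 68
- A+B+E: cost 26, value 71
- A+B+D: cost 27, value 71
Minimum cost: 21 $.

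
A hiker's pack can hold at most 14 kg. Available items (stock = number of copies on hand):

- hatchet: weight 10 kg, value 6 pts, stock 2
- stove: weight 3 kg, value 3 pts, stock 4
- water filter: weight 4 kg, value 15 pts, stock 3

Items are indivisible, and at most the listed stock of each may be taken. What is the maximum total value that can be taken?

45 pts

Top feasible selections:
- 3×water filter: weight 12, value 45
- 2×stove + 2×water filter: weight 14, value 36
- 1×stove + 2×water filter: weight 11, value 33
- 2×water filter: weight 8, value 30
Best: 45 pts.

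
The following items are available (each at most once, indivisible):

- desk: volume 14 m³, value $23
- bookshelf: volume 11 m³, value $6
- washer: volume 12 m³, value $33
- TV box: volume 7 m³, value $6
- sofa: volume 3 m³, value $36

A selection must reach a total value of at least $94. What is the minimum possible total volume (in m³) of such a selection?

Subsets with value ≥ 94, sorted by total volume:
- desk+washer+TV box+sofa: volume 36, value 98
- desk+bookshelf+washer+sofa: volume 40, value 98
Minimum volume: 36 m³.

36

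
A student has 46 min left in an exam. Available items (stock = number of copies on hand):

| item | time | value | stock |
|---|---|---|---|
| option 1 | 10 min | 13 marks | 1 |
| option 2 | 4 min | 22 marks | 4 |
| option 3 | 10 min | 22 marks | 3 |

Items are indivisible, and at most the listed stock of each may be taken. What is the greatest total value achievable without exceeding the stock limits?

Top feasible selections:
- 4×option 2 + 3×option 3: time 46, value 154
- 1×option 1 + 4×option 2 + 2×option 3: time 46, value 145
Best: 154 marks.

154 marks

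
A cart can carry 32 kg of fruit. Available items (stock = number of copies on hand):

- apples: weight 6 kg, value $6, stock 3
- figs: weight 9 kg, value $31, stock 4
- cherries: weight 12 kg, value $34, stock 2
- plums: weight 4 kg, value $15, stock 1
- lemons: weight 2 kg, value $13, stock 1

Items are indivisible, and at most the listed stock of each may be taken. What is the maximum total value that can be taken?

Top feasible selections:
- 2×figs + 1×cherries + 1×lemons: weight 32, value 109
- 3×figs + 1×plums: weight 31, value 108
- 3×figs + 1×lemons: weight 29, value 106
Best: $109.

$109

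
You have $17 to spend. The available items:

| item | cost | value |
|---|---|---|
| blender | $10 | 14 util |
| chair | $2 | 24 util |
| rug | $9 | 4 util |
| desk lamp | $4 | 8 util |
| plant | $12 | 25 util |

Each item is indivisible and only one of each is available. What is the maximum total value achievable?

Check high-value combinations within $17:
- chair+plant: cost 2+12=14, value 24+25=49
- blender+chair+desk lamp: cost 10+2+4=16, value 14+24+8=46
- blender+chair: cost 10+2=12, value 14+24=38
- chair+rug+desk lamp: cost 2+9+4=15, value 24+4+8=36
Best: 49 util.

49 util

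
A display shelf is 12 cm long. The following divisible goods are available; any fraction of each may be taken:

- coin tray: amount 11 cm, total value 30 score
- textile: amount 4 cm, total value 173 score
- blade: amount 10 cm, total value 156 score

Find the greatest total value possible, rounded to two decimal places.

Take in order of value per unit:
- textile (173/4 per unit): all 4 → value 173, running total 173.00
- blade (156/10 per unit): 8 of 10 → value 8×156/10 = 124.8000, running total 297.80
Total 297.80.

297.80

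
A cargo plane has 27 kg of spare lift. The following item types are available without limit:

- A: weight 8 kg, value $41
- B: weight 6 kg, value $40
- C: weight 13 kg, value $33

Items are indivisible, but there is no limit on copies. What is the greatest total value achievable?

Best value-per-unit is B at 40/6; filling with it alone gives 4×40 = 160.
Optimal mix: 1×A + 3×B → weight 26, value 161.

$161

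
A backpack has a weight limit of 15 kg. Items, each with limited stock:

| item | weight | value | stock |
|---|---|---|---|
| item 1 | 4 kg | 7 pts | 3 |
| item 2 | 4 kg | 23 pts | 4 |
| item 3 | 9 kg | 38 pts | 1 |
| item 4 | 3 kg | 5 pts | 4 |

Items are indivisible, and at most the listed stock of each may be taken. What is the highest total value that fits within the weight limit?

Best selections within weight 15 and stock limits:
- 3×item 2 + 1×item 4: weight 15, value 74
- 3×item 2: weight 12, value 69
- 1×item 2 + 1×item 3: weight 13, value 61
Best: 74 pts.

74 pts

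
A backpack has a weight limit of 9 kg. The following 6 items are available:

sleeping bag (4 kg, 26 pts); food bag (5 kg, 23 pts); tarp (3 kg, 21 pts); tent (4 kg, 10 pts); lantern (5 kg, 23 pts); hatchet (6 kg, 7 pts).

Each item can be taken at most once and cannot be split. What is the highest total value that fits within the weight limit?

49 pts

Check high-value combinations within 9 kg:
- sleeping bag+food bag: weight 4+5=9, value 26+23=49
- sleeping bag+lantern: weight 4+5=9, value 26+23=49
- sleeping bag+tarp: weight 4+3=7, value 26+21=47
Best: 49 pts.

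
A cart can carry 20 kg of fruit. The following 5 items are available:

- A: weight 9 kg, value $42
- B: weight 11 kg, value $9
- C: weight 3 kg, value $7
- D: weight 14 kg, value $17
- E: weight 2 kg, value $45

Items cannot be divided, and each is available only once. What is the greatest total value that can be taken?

$94

This is a 0/1 knapsack; check combinations near the capacity.
- A+C+E: weight 9+3+2=14, value 42+7+45=94
- A+E: weight 9+2=11, value 42+45=87
- C+D+E: weight 3+14+2=19, value 7+17+45=69
- D+E: weight 14+2=16, value 17+45=62
- B+C+E: weight 11+3+2=16, value 9+7+45=61
Best: $94.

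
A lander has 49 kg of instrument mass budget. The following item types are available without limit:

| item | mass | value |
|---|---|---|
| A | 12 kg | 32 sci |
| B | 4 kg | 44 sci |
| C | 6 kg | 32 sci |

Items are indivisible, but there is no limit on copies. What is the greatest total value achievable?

528 sci

Best value-per-unit is B at 44/4, and filling with it alone uses mass 12×4=48. No mix of the others beats 12×44 = 528.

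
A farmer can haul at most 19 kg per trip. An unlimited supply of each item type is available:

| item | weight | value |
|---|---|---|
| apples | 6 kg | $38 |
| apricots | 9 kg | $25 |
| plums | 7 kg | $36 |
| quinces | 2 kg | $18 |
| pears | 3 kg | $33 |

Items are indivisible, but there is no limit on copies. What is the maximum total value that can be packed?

Best value-per-unit is pears at 33/3; filling with it alone gives 6×33 = 198.
Optimal mix: 2×quinces + 5×pears → weight 19, value 201.

$201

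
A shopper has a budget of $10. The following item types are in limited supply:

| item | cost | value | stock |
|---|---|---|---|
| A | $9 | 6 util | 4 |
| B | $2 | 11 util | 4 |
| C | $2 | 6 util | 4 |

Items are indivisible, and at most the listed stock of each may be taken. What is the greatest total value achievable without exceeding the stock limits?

50 util

Best selections within cost 10 and stock limits:
- 4×B + 1×C: cost 10, value 50
- 3×B + 2×C: cost 10, value 45
Best: 50 util.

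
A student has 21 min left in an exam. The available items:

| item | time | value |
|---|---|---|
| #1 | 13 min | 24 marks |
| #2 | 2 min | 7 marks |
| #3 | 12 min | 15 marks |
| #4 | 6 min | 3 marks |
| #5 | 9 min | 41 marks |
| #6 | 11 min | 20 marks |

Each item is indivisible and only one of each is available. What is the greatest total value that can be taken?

Check high-value combinations within 21 min:
- #5+#6: time 9+11=20, value 41+20=61
- #3+#5: time 12+9=21, value 15+41=56
- #2+#4+#5: time 2+6+9=17, value 7+3+41=51
- #2+#5: time 2+9=11, value 7+41=48
Best: 61 marks.

61 marks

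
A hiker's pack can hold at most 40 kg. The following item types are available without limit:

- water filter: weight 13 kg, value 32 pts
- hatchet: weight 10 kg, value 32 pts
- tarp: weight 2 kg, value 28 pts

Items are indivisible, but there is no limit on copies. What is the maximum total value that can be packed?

Best value-per-unit is tarp at 28/2, and filling with it alone uses weight 20×2=40. No mix of the others beats 20×28 = 560.

560 pts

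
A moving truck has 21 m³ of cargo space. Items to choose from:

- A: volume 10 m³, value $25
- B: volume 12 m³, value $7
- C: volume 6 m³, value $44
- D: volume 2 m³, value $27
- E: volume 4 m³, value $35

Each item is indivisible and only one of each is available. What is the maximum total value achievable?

Check high-value combinations within 21 m³:
- C+D+E: volume 6+2+4=12, value 44+27+35=106
- A+C+E: volume 10+6+4=20, value 25+44+35=104
- A+C+D: volume 10+6+2=18, value 25+44+27=96
- A+D+E: volume 10+2+4=16, value 25+27+35=87
Best: $106.

$106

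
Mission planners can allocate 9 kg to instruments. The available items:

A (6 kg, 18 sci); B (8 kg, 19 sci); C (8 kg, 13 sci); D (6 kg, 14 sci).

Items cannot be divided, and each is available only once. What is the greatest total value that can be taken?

19 sci

Check high-value combinations within 9 kg:
- B: mass 8, value 19
- A: mass 6, value 18
- D: mass 6, value 14
- C: mass 8, value 13
Best: 19 sci.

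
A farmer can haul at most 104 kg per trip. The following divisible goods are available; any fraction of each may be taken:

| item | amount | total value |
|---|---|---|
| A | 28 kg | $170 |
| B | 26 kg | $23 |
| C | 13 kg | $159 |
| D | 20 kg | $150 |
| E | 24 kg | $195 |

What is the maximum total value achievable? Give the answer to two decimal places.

Take in order of value per unit:
- C (159/13 per unit): all 13 → value 159, running total 159.00
- E (195/24 per unit): all 24 → value 195, running total 354.00
- D (150/20 per unit): all 20 → value 150, running total 504.00
- A (170/28 per unit): all 28 → value 170, running total 674.00
- B (23/26 per unit): 19 of 26 → value 19×23/26 = 16.8077, running total 690.81
Total 690.81.

690.81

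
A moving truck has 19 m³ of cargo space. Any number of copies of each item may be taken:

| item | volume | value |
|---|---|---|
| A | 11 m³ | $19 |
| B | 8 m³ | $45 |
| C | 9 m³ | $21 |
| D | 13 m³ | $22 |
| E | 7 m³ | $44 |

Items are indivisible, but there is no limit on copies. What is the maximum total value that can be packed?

Best value-per-unit is E at 44/7; filling with it alone gives 2×44 = 88.
Optimal mix: 2×B → volume 16, value 90.

$90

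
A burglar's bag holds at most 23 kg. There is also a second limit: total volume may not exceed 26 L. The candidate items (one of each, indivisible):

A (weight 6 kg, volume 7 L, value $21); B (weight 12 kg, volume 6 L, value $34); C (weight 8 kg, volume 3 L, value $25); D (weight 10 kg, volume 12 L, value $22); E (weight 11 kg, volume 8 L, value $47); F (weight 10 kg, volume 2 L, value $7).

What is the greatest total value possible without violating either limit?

$81

Feasible sets respecting both limits:
- B+E: weight 23, volume 14, value 81
- C+E: weight 19, volume 11, value 72
- D+E: weight 21, volume 20, value 69
- A+E: weight 17, volume 15, value 68
Best: $81.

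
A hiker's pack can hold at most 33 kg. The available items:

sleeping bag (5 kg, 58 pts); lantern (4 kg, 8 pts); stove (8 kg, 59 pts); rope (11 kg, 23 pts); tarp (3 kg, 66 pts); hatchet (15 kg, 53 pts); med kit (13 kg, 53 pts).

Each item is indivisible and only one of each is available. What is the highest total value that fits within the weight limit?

Check high-value combinations within 33 kg:
- sleeping bag+lantern+stove+tarp+med kit: weight 5+4+8+3+13=33, value 58+8+59+66+53=244
- sleeping bag+stove+tarp+med kit: weight 5+8+3+13=29, value 58+59+66+53=236
- sleeping bag+stove+tarp+hatchet: weight 5+8+3+15=31, value 58+59+66+53=236
Best: 244 pts.

244 pts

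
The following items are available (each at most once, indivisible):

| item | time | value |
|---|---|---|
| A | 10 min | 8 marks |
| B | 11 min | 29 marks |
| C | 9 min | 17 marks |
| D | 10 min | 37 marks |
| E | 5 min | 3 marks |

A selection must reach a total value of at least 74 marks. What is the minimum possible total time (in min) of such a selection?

Subsets with value ≥ 74, sorted by total time:
- B+C+D: time 30, value 83
- A+B+D: time 31, value 74
- B+C+D+E: time 35, value 86
Minimum time: 30 min.

30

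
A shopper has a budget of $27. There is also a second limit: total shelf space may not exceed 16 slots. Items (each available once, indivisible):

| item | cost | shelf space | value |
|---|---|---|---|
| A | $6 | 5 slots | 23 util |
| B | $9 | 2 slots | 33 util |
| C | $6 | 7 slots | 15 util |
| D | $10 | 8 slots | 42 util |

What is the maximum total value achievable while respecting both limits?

98 util

Feasible sets respecting both limits:
- A+B+D: cost 25, shelf space 15, value 98
- B+D: cost 19, shelf space 10, value 75
- A+B+C: cost 21, shelf space 14, value 71
- A+D: cost 16, shelf space 13, value 65
Best: 98 util.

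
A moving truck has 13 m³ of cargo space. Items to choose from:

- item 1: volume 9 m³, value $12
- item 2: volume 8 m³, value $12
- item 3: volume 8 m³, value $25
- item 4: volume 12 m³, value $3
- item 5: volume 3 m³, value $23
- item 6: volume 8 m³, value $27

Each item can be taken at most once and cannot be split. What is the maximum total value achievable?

Check high-value combinations within 13 m³:
- item 5+item 6: volume 3+8=11, value 23+27=50
- item 3+item 5: volume 8+3=11, value 25+23=48
- item 2+item 5: volume 8+3=11, value 12+23=35
- item 1+item 5: volume 9+3=12, value 12+23=35
Best: $50.

$50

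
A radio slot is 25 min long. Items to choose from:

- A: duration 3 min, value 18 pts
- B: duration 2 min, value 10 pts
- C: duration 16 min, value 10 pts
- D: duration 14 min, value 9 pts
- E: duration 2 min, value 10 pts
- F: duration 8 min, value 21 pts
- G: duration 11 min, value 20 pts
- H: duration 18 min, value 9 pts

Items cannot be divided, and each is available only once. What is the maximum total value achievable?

This is a 0/1 knapsack; check combinations near the capacity.
- A+B+F+G: duration 3+2+8+11=24, value 18+10+21+20=69
- A+E+F+G: duration 3+2+8+11=24, value 18+10+21+20=69
- B+E+F+G: duration 2+2+8+11=23, value 10+10+21+20=61
Best: 69 pts.

69 pts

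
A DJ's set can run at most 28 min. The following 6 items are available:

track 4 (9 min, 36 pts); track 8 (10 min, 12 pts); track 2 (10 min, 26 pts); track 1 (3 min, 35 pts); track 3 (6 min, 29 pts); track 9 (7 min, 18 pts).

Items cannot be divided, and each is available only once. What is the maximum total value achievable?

126 pts

Check high-value combinations within 28 min:
- track 4+track 2+track 1+track 3: duration 9+10+3+6=28, value 36+26+35+29=126
- track 4+track 1+track 3+track 9: duration 9+3+6+7=25, value 36+35+29+18=118
- track 4+track 8+track 1+track 3: duration 9+10+3+6=28, value 36+12+35+29=112
Best: 126 pts.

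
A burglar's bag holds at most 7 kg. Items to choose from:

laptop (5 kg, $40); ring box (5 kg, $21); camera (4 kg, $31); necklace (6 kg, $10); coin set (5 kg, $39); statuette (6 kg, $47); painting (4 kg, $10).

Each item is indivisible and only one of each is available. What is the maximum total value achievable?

Check high-value combinations within 7 kg:
- statuette: weight 6, value 47
- laptop: weight 5, value 40
- coin set: weight 5, value 39
- camera: weight 4, value 31
Best: $47.

$47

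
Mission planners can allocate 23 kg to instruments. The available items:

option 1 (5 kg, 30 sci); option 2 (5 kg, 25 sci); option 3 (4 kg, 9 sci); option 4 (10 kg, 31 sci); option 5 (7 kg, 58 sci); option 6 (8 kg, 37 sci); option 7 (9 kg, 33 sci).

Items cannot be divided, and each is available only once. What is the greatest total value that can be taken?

125 sci

Check high-value combinations within 23 kg:
- option 1+option 5+option 6: mass 5+7+8=20, value 30+58+37=125
- option 1+option 2+option 3+option 5: mass 5+5+4+7=21, value 30+25+9+58=122
- option 1+option 5+option 7: mass 5+7+9=21, value 30+58+33=121
- option 2+option 5+option 6: mass 5+7+8=20, value 25+58+37=120
- option 1+option 4+option 5: mass 5+10+7=22, value 30+31+58=119
Best: 125 sci.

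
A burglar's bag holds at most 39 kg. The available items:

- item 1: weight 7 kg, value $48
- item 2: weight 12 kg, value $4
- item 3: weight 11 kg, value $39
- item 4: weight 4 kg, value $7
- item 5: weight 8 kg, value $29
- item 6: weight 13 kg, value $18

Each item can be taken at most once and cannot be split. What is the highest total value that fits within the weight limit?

This is a 0/1 knapsack; check combinations near the capacity.
- item 1+item 3+item 5+item 6: weight 7+11+8+13=39, value 48+39+29+18=134
- item 1+item 3+item 4+item 5: weight 7+11+4+8=30, value 48+39+7+29=123
- item 1+item 2+item 3+item 5: weight 7+12+11+8=38, value 48+4+39+29=120
- item 1+item 3+item 5: weight 7+11+8=26, value 48+39+29=116
- item 1+item 3+item 4+item 6: weight 7+11+4+13=35, value 48+39+7+18=112
Best: $134.

$134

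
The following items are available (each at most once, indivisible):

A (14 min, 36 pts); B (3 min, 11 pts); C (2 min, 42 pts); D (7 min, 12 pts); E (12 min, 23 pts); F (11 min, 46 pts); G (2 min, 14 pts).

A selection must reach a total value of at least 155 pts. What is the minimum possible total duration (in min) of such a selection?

Subsets with value ≥ 155, sorted by total duration:
- A+B+C+D+F+G: duration 39, value 161
- A+C+E+F+G: duration 41, value 161
- A+B+C+E+F: duration 42, value 158
Minimum duration: 39 min.

39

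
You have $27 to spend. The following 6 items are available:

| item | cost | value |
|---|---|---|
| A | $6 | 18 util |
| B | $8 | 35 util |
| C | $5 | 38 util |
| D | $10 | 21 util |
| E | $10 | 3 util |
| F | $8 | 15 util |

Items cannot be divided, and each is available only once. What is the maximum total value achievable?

Check high-value combinations within $27:
- A+B+C+F: cost 6+8+5+8=27, value 18+35+38+15=106
- B+C+D: cost 8+5+10=23, value 35+38+21=94
- A+B+C: cost 6+8+5=19, value 18+35+38=91
- B+C+F: cost 8+5+8=21, value 35+38+15=88
- A+C+D: cost 6+5+10=21, value 18+38+21=77
Best: 106 util.

106 util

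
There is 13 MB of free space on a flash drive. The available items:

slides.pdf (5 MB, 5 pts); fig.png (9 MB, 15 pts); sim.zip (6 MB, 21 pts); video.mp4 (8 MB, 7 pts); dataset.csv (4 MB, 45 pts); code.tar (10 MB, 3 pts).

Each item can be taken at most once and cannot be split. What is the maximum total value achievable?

Check high-value combinations within 13 MB:
- sim.zip+dataset.csv: size 6+4=10, value 21+45=66
- fig.png+dataset.csv: size 9+4=13, value 15+45=60
- video.mp4+dataset.csv: size 8+4=12, value 7+45=52
- slides.pdf+dataset.csv: size 5+4=9, value 5+45=50
Best: 66 pts.

66 pts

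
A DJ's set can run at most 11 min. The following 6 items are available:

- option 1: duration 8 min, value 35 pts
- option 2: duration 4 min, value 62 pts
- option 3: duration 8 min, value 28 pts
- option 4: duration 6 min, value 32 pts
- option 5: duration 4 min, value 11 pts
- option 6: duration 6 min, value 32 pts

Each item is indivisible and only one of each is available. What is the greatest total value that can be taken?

Check high-value combinations within 11 min:
- option 2+option 4: duration 4+6=10, value 62+32=94
- option 2+option 6: duration 4+6=10, value 62+32=94
- option 2+option 5: duration 4+4=8, value 62+11=73
Best: 94 pts.

94 pts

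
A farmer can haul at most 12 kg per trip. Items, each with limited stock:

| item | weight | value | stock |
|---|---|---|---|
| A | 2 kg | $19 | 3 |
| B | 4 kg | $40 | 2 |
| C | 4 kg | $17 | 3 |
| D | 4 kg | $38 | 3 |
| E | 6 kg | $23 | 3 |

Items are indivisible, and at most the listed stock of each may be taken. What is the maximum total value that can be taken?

$118

Best selections within weight 12 and stock limits:
- 2×B + 1×D: weight 12, value 118
- 2×A + 2×B: weight 12, value 118
- 1×B + 2×D: weight 12, value 116
- 2×A + 1×B + 1×D: weight 12, value 116
Best: $118.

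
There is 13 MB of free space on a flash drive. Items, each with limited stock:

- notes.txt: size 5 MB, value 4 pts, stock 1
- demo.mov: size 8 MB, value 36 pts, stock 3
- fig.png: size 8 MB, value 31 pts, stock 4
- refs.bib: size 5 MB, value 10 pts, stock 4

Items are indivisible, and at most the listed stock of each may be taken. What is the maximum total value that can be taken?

Best selections within size 13 and stock limits:
- 1×demo.mov + 1×refs.bib: size 13, value 46
- 1×fig.png + 1×refs.bib: size 13, value 41
- 1×notes.txt + 1×demo.mov: size 13, value 40
- 1×demo.mov: size 8, value 36
Best: 46 pts.

46 pts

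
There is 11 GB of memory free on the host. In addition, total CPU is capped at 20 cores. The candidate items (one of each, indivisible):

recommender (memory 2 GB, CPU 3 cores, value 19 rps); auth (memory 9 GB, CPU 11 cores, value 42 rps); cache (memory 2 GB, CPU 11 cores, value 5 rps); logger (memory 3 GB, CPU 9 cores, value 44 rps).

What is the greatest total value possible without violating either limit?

63 rps

Feasible sets respecting both limits:
- recommender+logger: memory 5, CPU 12, value 63
- recommender+auth: memory 11, CPU 14, value 61
- cache+logger: memory 5, CPU 20, value 49
Best: 63 rps.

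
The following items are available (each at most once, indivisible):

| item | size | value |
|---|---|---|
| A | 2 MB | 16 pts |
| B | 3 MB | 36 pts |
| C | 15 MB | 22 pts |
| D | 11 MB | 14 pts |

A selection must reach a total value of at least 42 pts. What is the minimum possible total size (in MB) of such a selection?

5

Subsets with value ≥ 42, sorted by total size:
- A+B: size 5, value 52
- B+D: size 14, value 50
- A+B+D: size 16, value 66
- B+C: size 18, value 58
Minimum size: 5 MB.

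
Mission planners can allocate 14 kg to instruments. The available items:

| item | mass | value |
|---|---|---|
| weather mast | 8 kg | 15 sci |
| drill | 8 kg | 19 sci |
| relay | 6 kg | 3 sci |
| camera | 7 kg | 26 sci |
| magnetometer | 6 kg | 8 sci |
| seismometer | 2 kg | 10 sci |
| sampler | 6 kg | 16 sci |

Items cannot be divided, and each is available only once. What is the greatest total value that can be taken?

Check high-value combinations within 14 kg:
- camera+sampler: mass 7+6=13, value 26+16=42
- camera+seismometer: mass 7+2=9, value 26+10=36
- drill+sampler: mass 8+6=14, value 19+16=35
- camera+magnetometer: mass 7+6=13, value 26+8=34
Best: 42 sci.

42 sci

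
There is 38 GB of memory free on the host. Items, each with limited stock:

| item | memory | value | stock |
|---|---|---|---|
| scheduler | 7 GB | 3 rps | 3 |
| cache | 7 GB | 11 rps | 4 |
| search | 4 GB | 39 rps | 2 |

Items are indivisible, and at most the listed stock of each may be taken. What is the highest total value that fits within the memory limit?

Best selections within memory 38 and stock limits:
- 4×cache + 2×search: memory 36, value 122
- 1×scheduler + 3×cache + 2×search: memory 36, value 114
- 3×cache + 2×search: memory 29, value 111
Best: 122 rps.

122 rps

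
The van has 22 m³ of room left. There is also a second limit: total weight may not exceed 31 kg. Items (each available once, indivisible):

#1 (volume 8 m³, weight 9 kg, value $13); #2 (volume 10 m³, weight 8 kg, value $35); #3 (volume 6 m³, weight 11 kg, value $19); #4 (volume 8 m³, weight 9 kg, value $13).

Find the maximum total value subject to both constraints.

$54

Feasible sets respecting both limits:
- #2+#3: volume 16, weight 19, value 54
- #1+#2: volume 18, weight 17, value 48
- #2+#4: volume 18, weight 17, value 48
Best: $54.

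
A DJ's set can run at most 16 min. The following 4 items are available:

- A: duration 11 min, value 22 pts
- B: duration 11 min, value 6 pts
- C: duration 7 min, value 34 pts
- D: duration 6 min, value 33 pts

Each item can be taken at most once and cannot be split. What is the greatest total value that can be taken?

67 pts

Check high-value combinations within 16 min:
- C+D: duration 7+6=13, value 34+33=67
- C: duration 7, value 34
- D: duration 6, value 33
- A: duration 11, value 22
- B: duration 11, value 6
Best: 67 pts.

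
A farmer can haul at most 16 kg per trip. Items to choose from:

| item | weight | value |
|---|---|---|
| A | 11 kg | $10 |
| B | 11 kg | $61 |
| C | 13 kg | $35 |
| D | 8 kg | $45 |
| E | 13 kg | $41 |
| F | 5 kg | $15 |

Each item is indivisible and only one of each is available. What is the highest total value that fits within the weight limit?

Check high-value combinations within 16 kg:
- B+F: weight 11+5=16, value 61+15=76
- B: weight 11, value 61
- D+F: weight 8+5=13, value 45+15=60
- D: weight 8, value 45
Best: $76.

$76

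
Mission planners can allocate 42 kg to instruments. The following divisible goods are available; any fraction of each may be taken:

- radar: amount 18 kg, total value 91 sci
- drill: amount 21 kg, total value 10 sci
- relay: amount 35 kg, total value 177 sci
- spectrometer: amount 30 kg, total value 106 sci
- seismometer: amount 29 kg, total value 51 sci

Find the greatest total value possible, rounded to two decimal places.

212.39

Take in order of value per unit:
- relay (177/35 per unit): all 35 → value 177, running total 177.00
- radar (91/18 per unit): 7 of 18 → value 7×91/18 = 35.3889, running total 212.39
Total 212.39.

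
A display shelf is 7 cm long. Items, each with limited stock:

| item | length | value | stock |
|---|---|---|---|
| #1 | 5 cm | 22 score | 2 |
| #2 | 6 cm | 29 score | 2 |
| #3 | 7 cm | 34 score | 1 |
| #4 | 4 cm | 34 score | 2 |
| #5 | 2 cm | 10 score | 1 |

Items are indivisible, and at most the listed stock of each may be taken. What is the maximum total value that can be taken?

44 score

Best selections within length 7 and stock limits:
- 1×#4 + 1×#5: length 6, value 44
- 1×#4: length 4, value 34
Best: 44 score.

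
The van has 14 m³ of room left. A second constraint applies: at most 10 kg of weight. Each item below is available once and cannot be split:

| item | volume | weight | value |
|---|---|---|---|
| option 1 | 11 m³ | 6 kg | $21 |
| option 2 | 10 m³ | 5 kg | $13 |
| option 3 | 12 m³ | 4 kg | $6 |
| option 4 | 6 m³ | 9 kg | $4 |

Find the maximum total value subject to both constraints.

$21

Feasible sets respecting both limits:
- option 1: volume 11, weight 6, value 21
- option 2: volume 10, weight 5, value 13
- option 3: volume 12, weight 4, value 6
- option 4: volume 6, weight 9, value 4
Best: $21.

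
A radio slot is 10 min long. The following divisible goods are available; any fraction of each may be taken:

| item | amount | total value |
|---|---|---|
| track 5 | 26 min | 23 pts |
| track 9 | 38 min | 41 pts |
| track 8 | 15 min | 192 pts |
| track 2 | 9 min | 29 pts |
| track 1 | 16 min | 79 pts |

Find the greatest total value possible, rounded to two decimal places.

Take in order of value per unit:
- track 8 (192/15 per unit): 10 of 15 → value 10×192/15 = 128.0000, running total 128.00
Total 128.00.

128.00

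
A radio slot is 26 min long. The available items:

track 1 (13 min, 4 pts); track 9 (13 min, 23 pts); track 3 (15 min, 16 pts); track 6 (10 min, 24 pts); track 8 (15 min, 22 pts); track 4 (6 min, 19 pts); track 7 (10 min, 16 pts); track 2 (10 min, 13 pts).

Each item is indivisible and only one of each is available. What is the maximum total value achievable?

59 pts

Check high-value combinations within 26 min:
- track 6+track 4+track 7: duration 10+6+10=26, value 24+19+16=59
- track 6+track 4+track 2: duration 10+6+10=26, value 24+19+13=56
- track 4+track 7+track 2: duration 6+10+10=26, value 19+16+13=48
- track 9+track 6: duration 13+10=23, value 23+24=47
Best: 59 pts.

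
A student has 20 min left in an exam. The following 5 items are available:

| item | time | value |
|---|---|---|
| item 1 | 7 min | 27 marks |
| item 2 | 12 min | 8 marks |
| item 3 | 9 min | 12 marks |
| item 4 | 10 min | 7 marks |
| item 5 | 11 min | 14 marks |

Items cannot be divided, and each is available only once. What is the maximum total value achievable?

Check high-value combinations within 20 min:
- item 1+item 5: time 7+11=18, value 27+14=41
- item 1+item 3: time 7+9=16, value 27+12=39
- item 1+item 2: time 7+12=19, value 27+8=35
- item 1+item 4: time 7+10=17, value 27+7=34
Best: 41 marks.

41 marks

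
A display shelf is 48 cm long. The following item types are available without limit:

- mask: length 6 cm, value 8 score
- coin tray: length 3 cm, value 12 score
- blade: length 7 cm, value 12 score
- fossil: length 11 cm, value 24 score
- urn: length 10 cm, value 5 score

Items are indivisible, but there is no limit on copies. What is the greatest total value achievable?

Best value-per-unit is coin tray at 12/3, and filling with it alone uses length 16×3=48. No mix of the others beats 16×12 = 192.

192 score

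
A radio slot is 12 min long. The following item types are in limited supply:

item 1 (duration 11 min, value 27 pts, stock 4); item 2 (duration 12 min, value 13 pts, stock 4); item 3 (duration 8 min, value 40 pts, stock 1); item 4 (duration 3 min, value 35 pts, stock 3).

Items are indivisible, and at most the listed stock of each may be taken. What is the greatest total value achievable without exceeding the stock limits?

Top feasible selections:
- 3×item 4: duration 9, value 105
- 1×item 3 + 1×item 4: duration 11, value 75
- 2×item 4: duration 6, value 70
Best: 105 pts.

105 pts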